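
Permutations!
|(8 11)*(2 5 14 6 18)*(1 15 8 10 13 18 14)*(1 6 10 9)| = |(1 15 8 11 9)(2 5 6 14 10 13 18)| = 35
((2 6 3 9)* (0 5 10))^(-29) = (0 5 10)(2 9 3 6)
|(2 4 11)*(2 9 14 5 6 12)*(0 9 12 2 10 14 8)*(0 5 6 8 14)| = |(0 9 14 6 2 4 11 12 10)(5 8)| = 18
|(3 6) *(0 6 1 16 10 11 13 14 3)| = 14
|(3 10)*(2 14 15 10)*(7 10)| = 6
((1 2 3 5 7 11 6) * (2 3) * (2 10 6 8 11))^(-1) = (1 6 10 2 7 5 3)(8 11)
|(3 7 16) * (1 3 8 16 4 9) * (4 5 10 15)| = 8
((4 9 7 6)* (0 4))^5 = ((0 4 9 7 6))^5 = (9)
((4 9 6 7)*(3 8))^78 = (4 6)(7 9)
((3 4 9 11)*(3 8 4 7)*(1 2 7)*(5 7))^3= (1 7 2 3 5)(4 8 11 9)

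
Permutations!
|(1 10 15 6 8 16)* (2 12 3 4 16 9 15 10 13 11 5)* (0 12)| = |(0 12 3 4 16 1 13 11 5 2)(6 8 9 15)| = 20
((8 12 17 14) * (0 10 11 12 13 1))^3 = (0 12 8)(1 11 14)(10 17 13)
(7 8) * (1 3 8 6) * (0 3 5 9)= [3, 5, 2, 8, 4, 9, 1, 6, 7, 0]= (0 3 8 7 6 1 5 9)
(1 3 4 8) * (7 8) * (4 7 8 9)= (1 3 7 9 4 8)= [0, 3, 2, 7, 8, 5, 6, 9, 1, 4]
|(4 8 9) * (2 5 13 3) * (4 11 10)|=|(2 5 13 3)(4 8 9 11 10)|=20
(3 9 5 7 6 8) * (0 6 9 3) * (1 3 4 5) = [6, 3, 2, 4, 5, 7, 8, 9, 0, 1] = (0 6 8)(1 3 4 5 7 9)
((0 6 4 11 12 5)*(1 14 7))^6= (14)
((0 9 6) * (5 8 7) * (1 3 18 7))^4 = ((0 9 6)(1 3 18 7 5 8))^4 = (0 9 6)(1 5 18)(3 8 7)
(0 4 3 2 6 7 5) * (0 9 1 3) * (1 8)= (0 4)(1 3 2 6 7 5 9 8)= [4, 3, 6, 2, 0, 9, 7, 5, 1, 8]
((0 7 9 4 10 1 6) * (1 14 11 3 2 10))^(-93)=((0 7 9 4 1 6)(2 10 14 11 3))^(-93)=(0 4)(1 7)(2 14 3 10 11)(6 9)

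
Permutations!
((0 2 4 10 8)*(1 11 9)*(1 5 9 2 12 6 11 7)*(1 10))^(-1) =(0 8 10 7 1 4 2 11 6 12)(5 9)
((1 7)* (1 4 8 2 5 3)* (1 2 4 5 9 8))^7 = ((1 7 5 3 2 9 8 4))^7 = (1 4 8 9 2 3 5 7)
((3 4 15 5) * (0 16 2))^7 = (0 16 2)(3 5 15 4)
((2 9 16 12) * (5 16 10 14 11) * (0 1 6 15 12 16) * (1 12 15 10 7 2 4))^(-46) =((16)(0 12 4 1 6 10 14 11 5)(2 9 7))^(-46) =(16)(0 5 11 14 10 6 1 4 12)(2 7 9)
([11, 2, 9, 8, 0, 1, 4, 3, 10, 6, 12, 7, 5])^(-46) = [12, 11, 7, 2, 10, 0, 8, 1, 9, 3, 6, 5, 4]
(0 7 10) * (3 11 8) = (0 7 10)(3 11 8) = [7, 1, 2, 11, 4, 5, 6, 10, 3, 9, 0, 8]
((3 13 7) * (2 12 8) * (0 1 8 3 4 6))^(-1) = (0 6 4 7 13 3 12 2 8 1)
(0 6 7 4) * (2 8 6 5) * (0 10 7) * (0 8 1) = (0 5 2 1)(4 10 7)(6 8) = [5, 0, 1, 3, 10, 2, 8, 4, 6, 9, 7]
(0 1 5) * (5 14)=[1, 14, 2, 3, 4, 0, 6, 7, 8, 9, 10, 11, 12, 13, 5]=(0 1 14 5)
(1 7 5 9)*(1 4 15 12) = (1 7 5 9 4 15 12) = [0, 7, 2, 3, 15, 9, 6, 5, 8, 4, 10, 11, 1, 13, 14, 12]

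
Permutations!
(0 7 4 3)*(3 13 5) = (0 7 4 13 5 3) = [7, 1, 2, 0, 13, 3, 6, 4, 8, 9, 10, 11, 12, 5]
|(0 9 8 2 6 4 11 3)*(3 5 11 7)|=|(0 9 8 2 6 4 7 3)(5 11)|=8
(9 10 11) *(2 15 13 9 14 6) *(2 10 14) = (2 15 13 9 14 6 10 11) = [0, 1, 15, 3, 4, 5, 10, 7, 8, 14, 11, 2, 12, 9, 6, 13]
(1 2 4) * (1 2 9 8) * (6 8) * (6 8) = [0, 9, 4, 3, 2, 5, 6, 7, 1, 8] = (1 9 8)(2 4)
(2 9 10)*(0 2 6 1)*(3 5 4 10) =(0 2 9 3 5 4 10 6 1) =[2, 0, 9, 5, 10, 4, 1, 7, 8, 3, 6]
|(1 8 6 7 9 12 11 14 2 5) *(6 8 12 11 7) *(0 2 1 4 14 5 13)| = 24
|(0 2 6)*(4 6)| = 4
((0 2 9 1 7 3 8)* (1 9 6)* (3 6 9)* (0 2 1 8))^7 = (0 3 9 2 8 6 7 1) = ((0 1 7 6 8 2 9 3))^7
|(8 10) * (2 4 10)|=|(2 4 10 8)|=4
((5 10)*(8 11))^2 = (11)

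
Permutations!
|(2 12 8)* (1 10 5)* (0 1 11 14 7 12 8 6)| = |(0 1 10 5 11 14 7 12 6)(2 8)| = 18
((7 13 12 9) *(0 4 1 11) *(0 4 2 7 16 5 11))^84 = (0 5 13 1 16 7 4 9 2 11 12)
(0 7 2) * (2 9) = (0 7 9 2) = [7, 1, 0, 3, 4, 5, 6, 9, 8, 2]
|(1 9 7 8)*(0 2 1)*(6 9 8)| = 12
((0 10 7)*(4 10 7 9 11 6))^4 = (4 6 11 9 10)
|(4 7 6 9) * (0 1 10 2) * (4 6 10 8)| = 14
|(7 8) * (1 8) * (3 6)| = 6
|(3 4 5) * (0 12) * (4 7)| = |(0 12)(3 7 4 5)| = 4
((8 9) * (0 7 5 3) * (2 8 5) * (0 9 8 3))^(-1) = ((0 7 2 3 9 5))^(-1) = (0 5 9 3 2 7)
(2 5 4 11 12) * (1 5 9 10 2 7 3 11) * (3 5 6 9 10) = (1 6 9 3 11 12 7 5 4)(2 10) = [0, 6, 10, 11, 1, 4, 9, 5, 8, 3, 2, 12, 7]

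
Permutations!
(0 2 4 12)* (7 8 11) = [2, 1, 4, 3, 12, 5, 6, 8, 11, 9, 10, 7, 0] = (0 2 4 12)(7 8 11)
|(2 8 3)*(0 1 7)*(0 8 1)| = 5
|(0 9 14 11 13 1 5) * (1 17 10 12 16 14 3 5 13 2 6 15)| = 44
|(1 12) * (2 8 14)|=6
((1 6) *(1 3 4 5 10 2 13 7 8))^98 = (1 7 2 5 3)(4 6 8 13 10)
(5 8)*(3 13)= (3 13)(5 8)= [0, 1, 2, 13, 4, 8, 6, 7, 5, 9, 10, 11, 12, 3]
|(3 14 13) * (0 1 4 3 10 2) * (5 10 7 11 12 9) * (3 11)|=|(0 1 4 11 12 9 5 10 2)(3 14 13 7)|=36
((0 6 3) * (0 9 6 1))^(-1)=(0 1)(3 6 9)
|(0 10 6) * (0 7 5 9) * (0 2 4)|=8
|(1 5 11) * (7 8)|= 6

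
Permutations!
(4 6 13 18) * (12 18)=(4 6 13 12 18)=[0, 1, 2, 3, 6, 5, 13, 7, 8, 9, 10, 11, 18, 12, 14, 15, 16, 17, 4]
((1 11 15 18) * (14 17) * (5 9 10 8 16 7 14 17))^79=(1 18 15 11)(5 10 16 14 9 8 7)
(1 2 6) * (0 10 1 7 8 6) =(0 10 1 2)(6 7 8) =[10, 2, 0, 3, 4, 5, 7, 8, 6, 9, 1]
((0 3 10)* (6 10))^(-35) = (0 3 6 10)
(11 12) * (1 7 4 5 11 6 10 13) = [0, 7, 2, 3, 5, 11, 10, 4, 8, 9, 13, 12, 6, 1] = (1 7 4 5 11 12 6 10 13)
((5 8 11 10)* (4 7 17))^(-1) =(4 17 7)(5 10 11 8)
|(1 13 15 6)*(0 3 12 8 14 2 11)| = |(0 3 12 8 14 2 11)(1 13 15 6)| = 28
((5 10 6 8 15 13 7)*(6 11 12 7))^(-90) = (6 15)(8 13)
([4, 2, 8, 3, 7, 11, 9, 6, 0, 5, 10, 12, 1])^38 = [5, 7, 6, 3, 11, 8, 1, 12, 9, 2, 10, 0, 4]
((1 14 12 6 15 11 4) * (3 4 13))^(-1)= ((1 14 12 6 15 11 13 3 4))^(-1)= (1 4 3 13 11 15 6 12 14)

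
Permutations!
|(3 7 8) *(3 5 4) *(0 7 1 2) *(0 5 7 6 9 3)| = |(0 6 9 3 1 2 5 4)(7 8)| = 8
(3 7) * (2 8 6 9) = [0, 1, 8, 7, 4, 5, 9, 3, 6, 2] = (2 8 6 9)(3 7)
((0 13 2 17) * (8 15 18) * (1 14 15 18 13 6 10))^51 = (0 13 1)(2 14 6)(8 18)(10 17 15) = ((0 6 10 1 14 15 13 2 17)(8 18))^51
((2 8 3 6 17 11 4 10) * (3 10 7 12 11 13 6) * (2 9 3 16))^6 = ((2 8 10 9 3 16)(4 7 12 11)(6 17 13))^6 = (17)(4 12)(7 11)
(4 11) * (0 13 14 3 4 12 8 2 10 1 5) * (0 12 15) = (0 13 14 3 4 11 15)(1 5 12 8 2 10) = [13, 5, 10, 4, 11, 12, 6, 7, 2, 9, 1, 15, 8, 14, 3, 0]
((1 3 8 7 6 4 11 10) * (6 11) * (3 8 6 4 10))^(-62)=((1 8 7 11 3 6 10))^(-62)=(1 8 7 11 3 6 10)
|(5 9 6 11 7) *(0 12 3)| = 15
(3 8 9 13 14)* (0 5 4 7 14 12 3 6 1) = (0 5 4 7 14 6 1)(3 8 9 13 12) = [5, 0, 2, 8, 7, 4, 1, 14, 9, 13, 10, 11, 3, 12, 6]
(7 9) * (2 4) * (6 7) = [0, 1, 4, 3, 2, 5, 7, 9, 8, 6] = (2 4)(6 7 9)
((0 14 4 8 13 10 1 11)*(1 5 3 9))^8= (0 9 10 4 11 3 13 14 1 5 8)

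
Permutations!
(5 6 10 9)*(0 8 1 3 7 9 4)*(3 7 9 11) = (0 8 1 7 11 3 9 5 6 10 4) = [8, 7, 2, 9, 0, 6, 10, 11, 1, 5, 4, 3]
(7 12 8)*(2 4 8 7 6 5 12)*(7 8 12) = [0, 1, 4, 3, 12, 7, 5, 2, 6, 9, 10, 11, 8] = (2 4 12 8 6 5 7)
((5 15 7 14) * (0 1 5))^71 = ((0 1 5 15 7 14))^71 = (0 14 7 15 5 1)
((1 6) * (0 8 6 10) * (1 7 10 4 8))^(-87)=(0 6 1 7 4 10 8)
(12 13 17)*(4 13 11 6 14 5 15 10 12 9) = (4 13 17 9)(5 15 10 12 11 6 14) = [0, 1, 2, 3, 13, 15, 14, 7, 8, 4, 12, 6, 11, 17, 5, 10, 16, 9]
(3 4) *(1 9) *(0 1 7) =(0 1 9 7)(3 4) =[1, 9, 2, 4, 3, 5, 6, 0, 8, 7]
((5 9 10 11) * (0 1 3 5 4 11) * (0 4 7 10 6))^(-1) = ((0 1 3 5 9 6)(4 11 7 10))^(-1) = (0 6 9 5 3 1)(4 10 7 11)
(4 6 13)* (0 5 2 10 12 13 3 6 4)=(0 5 2 10 12 13)(3 6)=[5, 1, 10, 6, 4, 2, 3, 7, 8, 9, 12, 11, 13, 0]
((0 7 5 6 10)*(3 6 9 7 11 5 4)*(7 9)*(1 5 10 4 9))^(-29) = ((0 11 10)(1 5 7 9)(3 6 4))^(-29) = (0 11 10)(1 9 7 5)(3 6 4)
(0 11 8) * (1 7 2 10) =(0 11 8)(1 7 2 10) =[11, 7, 10, 3, 4, 5, 6, 2, 0, 9, 1, 8]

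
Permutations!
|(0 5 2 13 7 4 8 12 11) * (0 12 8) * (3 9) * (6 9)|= 6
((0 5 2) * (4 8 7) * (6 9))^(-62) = (9)(0 5 2)(4 8 7)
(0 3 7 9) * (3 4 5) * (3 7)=(0 4 5 7 9)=[4, 1, 2, 3, 5, 7, 6, 9, 8, 0]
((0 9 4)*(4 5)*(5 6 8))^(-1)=(0 4 5 8 6 9)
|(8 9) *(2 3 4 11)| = |(2 3 4 11)(8 9)| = 4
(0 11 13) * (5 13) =(0 11 5 13) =[11, 1, 2, 3, 4, 13, 6, 7, 8, 9, 10, 5, 12, 0]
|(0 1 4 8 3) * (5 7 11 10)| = |(0 1 4 8 3)(5 7 11 10)| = 20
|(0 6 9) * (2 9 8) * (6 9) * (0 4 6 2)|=|(0 9 4 6 8)|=5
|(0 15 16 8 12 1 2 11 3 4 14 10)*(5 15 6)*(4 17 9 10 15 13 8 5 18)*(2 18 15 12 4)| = 18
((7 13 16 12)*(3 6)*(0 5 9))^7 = (0 5 9)(3 6)(7 12 16 13)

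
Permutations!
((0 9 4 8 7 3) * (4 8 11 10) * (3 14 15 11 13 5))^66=((0 9 8 7 14 15 11 10 4 13 5 3))^66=(0 11)(3 15)(4 8)(5 14)(7 13)(9 10)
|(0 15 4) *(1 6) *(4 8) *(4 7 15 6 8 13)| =8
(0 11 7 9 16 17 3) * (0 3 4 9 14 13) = (0 11 7 14 13)(4 9 16 17) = [11, 1, 2, 3, 9, 5, 6, 14, 8, 16, 10, 7, 12, 0, 13, 15, 17, 4]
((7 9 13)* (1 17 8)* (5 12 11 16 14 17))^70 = ((1 5 12 11 16 14 17 8)(7 9 13))^70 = (1 17 16 12)(5 8 14 11)(7 9 13)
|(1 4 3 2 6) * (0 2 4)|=|(0 2 6 1)(3 4)|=4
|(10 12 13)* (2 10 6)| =|(2 10 12 13 6)| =5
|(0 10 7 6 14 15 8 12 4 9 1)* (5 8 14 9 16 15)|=42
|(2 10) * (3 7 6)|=6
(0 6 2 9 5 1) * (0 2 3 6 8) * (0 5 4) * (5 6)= [8, 2, 9, 5, 0, 1, 3, 7, 6, 4]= (0 8 6 3 5 1 2 9 4)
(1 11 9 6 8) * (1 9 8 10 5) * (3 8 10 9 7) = (1 11 10 5)(3 8 7)(6 9) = [0, 11, 2, 8, 4, 1, 9, 3, 7, 6, 5, 10]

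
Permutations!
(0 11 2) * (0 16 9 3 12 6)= (0 11 2 16 9 3 12 6)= [11, 1, 16, 12, 4, 5, 0, 7, 8, 3, 10, 2, 6, 13, 14, 15, 9]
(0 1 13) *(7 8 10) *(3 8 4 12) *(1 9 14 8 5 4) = (0 9 14 8 10 7 1 13)(3 5 4 12) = [9, 13, 2, 5, 12, 4, 6, 1, 10, 14, 7, 11, 3, 0, 8]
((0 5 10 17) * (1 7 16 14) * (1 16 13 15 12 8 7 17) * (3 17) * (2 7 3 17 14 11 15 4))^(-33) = ((0 5 10 1 17)(2 7 13 4)(3 14 16 11 15 12 8))^(-33) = (0 10 17 5 1)(2 4 13 7)(3 16 15 8 14 11 12)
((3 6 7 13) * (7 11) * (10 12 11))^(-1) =((3 6 10 12 11 7 13))^(-1) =(3 13 7 11 12 10 6)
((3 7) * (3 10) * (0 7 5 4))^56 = ((0 7 10 3 5 4))^56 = (0 10 5)(3 4 7)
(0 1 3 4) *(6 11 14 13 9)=(0 1 3 4)(6 11 14 13 9)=[1, 3, 2, 4, 0, 5, 11, 7, 8, 6, 10, 14, 12, 9, 13]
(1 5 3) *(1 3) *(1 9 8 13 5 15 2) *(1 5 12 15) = [0, 1, 5, 3, 4, 9, 6, 7, 13, 8, 10, 11, 15, 12, 14, 2] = (2 5 9 8 13 12 15)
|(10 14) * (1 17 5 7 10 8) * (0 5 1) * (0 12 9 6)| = |(0 5 7 10 14 8 12 9 6)(1 17)| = 18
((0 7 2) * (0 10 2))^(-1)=(0 7)(2 10)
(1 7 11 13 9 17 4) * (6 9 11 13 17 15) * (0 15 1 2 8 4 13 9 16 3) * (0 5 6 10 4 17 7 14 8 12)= (0 15 10 4 2 12)(1 14 8 17 13 11 7 9)(3 5 6 16)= [15, 14, 12, 5, 2, 6, 16, 9, 17, 1, 4, 7, 0, 11, 8, 10, 3, 13]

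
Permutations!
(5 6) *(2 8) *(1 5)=(1 5 6)(2 8)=[0, 5, 8, 3, 4, 6, 1, 7, 2]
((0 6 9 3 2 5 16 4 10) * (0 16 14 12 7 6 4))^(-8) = ((0 4 10 16)(2 5 14 12 7 6 9 3))^(-8) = (16)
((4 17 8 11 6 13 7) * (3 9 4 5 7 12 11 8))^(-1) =((3 9 4 17)(5 7)(6 13 12 11))^(-1) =(3 17 4 9)(5 7)(6 11 12 13)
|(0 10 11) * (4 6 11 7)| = 6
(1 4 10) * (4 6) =[0, 6, 2, 3, 10, 5, 4, 7, 8, 9, 1] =(1 6 4 10)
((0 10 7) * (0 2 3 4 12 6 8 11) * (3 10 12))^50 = (12)(2 7 10)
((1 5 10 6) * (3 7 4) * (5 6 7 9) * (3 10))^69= ((1 6)(3 9 5)(4 10 7))^69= (10)(1 6)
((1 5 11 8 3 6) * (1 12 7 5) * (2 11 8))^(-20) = ((2 11)(3 6 12 7 5 8))^(-20) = (3 5 12)(6 8 7)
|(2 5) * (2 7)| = 3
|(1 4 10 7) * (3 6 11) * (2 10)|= |(1 4 2 10 7)(3 6 11)|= 15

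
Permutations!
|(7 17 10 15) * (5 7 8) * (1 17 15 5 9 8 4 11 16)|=18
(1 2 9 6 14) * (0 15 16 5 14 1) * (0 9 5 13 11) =(0 15 16 13 11)(1 2 5 14 9 6) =[15, 2, 5, 3, 4, 14, 1, 7, 8, 6, 10, 0, 12, 11, 9, 16, 13]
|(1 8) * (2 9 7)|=6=|(1 8)(2 9 7)|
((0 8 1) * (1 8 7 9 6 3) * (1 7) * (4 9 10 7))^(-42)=(10)(3 9)(4 6)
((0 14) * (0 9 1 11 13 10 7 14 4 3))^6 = (1 9 14 7 10 13 11)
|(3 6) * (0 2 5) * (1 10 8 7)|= 12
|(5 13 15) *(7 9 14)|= |(5 13 15)(7 9 14)|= 3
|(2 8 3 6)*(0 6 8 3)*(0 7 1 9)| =|(0 6 2 3 8 7 1 9)| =8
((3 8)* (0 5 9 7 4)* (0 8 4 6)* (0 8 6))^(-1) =((0 5 9 7)(3 4 6 8))^(-1) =(0 7 9 5)(3 8 6 4)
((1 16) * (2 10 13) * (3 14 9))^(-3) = (1 16)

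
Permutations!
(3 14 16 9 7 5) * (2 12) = [0, 1, 12, 14, 4, 3, 6, 5, 8, 7, 10, 11, 2, 13, 16, 15, 9] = (2 12)(3 14 16 9 7 5)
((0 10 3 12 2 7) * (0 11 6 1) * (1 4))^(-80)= ((0 10 3 12 2 7 11 6 4 1))^(-80)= (12)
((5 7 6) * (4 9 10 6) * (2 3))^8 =(4 10 5)(6 7 9)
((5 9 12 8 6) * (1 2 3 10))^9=((1 2 3 10)(5 9 12 8 6))^9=(1 2 3 10)(5 6 8 12 9)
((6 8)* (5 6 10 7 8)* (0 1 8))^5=(10)(5 6)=((0 1 8 10 7)(5 6))^5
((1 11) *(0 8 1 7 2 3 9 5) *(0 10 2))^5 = (11)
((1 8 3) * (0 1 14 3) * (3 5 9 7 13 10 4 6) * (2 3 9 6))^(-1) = (0 8 1)(2 4 10 13 7 9 6 5 14 3)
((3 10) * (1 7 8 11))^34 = ((1 7 8 11)(3 10))^34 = (1 8)(7 11)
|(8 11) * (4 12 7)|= 6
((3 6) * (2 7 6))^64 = ((2 7 6 3))^64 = (7)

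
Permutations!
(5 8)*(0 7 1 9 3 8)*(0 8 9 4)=(0 7 1 4)(3 9)(5 8)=[7, 4, 2, 9, 0, 8, 6, 1, 5, 3]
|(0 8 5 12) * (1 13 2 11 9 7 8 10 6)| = |(0 10 6 1 13 2 11 9 7 8 5 12)| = 12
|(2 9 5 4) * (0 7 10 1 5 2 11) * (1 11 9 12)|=12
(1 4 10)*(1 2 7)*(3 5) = (1 4 10 2 7)(3 5) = [0, 4, 7, 5, 10, 3, 6, 1, 8, 9, 2]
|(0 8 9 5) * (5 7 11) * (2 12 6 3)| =12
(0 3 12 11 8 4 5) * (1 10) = (0 3 12 11 8 4 5)(1 10) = [3, 10, 2, 12, 5, 0, 6, 7, 4, 9, 1, 8, 11]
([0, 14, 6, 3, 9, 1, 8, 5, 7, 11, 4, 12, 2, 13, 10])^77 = (1 11 7 4 6 14 12 5 9 8 10 2)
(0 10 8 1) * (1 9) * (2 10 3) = (0 3 2 10 8 9 1) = [3, 0, 10, 2, 4, 5, 6, 7, 9, 1, 8]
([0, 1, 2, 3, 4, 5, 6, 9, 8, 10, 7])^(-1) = (7 10 9)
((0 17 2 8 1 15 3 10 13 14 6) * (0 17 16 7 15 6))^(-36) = (0 3)(1 8 2 17 6)(7 13)(10 16)(14 15)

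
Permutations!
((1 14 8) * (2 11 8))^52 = ((1 14 2 11 8))^52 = (1 2 8 14 11)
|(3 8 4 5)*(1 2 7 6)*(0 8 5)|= 12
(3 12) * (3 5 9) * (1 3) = (1 3 12 5 9) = [0, 3, 2, 12, 4, 9, 6, 7, 8, 1, 10, 11, 5]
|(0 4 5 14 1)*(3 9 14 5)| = |(0 4 3 9 14 1)| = 6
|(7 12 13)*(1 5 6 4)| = 12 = |(1 5 6 4)(7 12 13)|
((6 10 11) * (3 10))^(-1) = ((3 10 11 6))^(-1) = (3 6 11 10)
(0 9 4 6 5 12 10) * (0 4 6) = (0 9 6 5 12 10 4) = [9, 1, 2, 3, 0, 12, 5, 7, 8, 6, 4, 11, 10]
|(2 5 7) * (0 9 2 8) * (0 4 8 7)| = 4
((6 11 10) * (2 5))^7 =((2 5)(6 11 10))^7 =(2 5)(6 11 10)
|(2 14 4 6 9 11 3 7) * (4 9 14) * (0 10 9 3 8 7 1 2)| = 6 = |(0 10 9 11 8 7)(1 2 4 6 14 3)|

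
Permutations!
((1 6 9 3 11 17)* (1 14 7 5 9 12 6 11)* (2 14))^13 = (1 14 3 2 9 17 5 11 7)(6 12)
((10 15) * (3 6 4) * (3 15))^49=((3 6 4 15 10))^49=(3 10 15 4 6)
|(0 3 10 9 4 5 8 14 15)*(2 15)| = |(0 3 10 9 4 5 8 14 2 15)| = 10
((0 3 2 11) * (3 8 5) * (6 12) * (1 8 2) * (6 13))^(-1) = (0 11 2)(1 3 5 8)(6 13 12)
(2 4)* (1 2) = (1 2 4) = [0, 2, 4, 3, 1]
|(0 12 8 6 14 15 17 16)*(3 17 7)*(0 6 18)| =28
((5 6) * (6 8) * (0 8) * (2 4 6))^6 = (8)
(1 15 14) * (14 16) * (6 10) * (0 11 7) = [11, 15, 2, 3, 4, 5, 10, 0, 8, 9, 6, 7, 12, 13, 1, 16, 14] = (0 11 7)(1 15 16 14)(6 10)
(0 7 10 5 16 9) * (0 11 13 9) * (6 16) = (0 7 10 5 6 16)(9 11 13) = [7, 1, 2, 3, 4, 6, 16, 10, 8, 11, 5, 13, 12, 9, 14, 15, 0]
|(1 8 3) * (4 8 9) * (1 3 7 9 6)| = |(1 6)(4 8 7 9)| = 4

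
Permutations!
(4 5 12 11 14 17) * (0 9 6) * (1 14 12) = (0 9 6)(1 14 17 4 5)(11 12) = [9, 14, 2, 3, 5, 1, 0, 7, 8, 6, 10, 12, 11, 13, 17, 15, 16, 4]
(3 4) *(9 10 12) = (3 4)(9 10 12) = [0, 1, 2, 4, 3, 5, 6, 7, 8, 10, 12, 11, 9]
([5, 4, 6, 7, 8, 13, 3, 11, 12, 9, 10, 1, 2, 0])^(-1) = (0 13 5)(1 11 7 3 6 2 12 8 4)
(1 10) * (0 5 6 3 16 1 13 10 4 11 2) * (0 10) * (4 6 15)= (0 5 15 4 11 2 10 13)(1 6 3 16)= [5, 6, 10, 16, 11, 15, 3, 7, 8, 9, 13, 2, 12, 0, 14, 4, 1]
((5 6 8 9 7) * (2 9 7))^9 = ((2 9)(5 6 8 7))^9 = (2 9)(5 6 8 7)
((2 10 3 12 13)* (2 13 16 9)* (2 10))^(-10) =(16)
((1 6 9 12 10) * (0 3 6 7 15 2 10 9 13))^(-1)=(0 13 6 3)(1 10 2 15 7)(9 12)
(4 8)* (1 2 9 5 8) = (1 2 9 5 8 4) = [0, 2, 9, 3, 1, 8, 6, 7, 4, 5]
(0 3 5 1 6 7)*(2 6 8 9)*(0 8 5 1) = (0 3 1 5)(2 6 7 8 9) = [3, 5, 6, 1, 4, 0, 7, 8, 9, 2]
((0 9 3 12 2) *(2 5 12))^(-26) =(12)(0 3)(2 9)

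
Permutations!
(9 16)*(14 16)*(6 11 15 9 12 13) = (6 11 15 9 14 16 12 13) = [0, 1, 2, 3, 4, 5, 11, 7, 8, 14, 10, 15, 13, 6, 16, 9, 12]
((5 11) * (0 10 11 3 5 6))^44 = (11)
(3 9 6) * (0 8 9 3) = (0 8 9 6) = [8, 1, 2, 3, 4, 5, 0, 7, 9, 6]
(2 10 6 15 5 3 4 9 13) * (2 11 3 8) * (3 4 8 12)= [0, 1, 10, 8, 9, 12, 15, 7, 2, 13, 6, 4, 3, 11, 14, 5]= (2 10 6 15 5 12 3 8)(4 9 13 11)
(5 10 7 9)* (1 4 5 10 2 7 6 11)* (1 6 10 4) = (2 7 9 4 5)(6 11) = [0, 1, 7, 3, 5, 2, 11, 9, 8, 4, 10, 6]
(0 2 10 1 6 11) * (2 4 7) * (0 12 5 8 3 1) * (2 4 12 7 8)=(0 12 5 2 10)(1 6 11 7 4 8 3)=[12, 6, 10, 1, 8, 2, 11, 4, 3, 9, 0, 7, 5]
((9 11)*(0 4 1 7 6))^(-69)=((0 4 1 7 6)(9 11))^(-69)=(0 4 1 7 6)(9 11)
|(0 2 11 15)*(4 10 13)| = 12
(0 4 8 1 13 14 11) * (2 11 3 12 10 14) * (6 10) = [4, 13, 11, 12, 8, 5, 10, 7, 1, 9, 14, 0, 6, 2, 3] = (0 4 8 1 13 2 11)(3 12 6 10 14)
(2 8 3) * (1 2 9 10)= [0, 2, 8, 9, 4, 5, 6, 7, 3, 10, 1]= (1 2 8 3 9 10)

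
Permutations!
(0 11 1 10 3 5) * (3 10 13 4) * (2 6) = [11, 13, 6, 5, 3, 0, 2, 7, 8, 9, 10, 1, 12, 4] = (0 11 1 13 4 3 5)(2 6)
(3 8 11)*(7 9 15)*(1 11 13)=(1 11 3 8 13)(7 9 15)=[0, 11, 2, 8, 4, 5, 6, 9, 13, 15, 10, 3, 12, 1, 14, 7]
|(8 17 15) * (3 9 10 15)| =6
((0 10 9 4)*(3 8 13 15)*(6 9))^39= (0 4 9 6 10)(3 15 13 8)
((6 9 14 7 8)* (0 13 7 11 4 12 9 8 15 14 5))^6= (0 4 7 9 14)(5 11 13 12 15)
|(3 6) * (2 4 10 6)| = |(2 4 10 6 3)| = 5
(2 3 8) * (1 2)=(1 2 3 8)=[0, 2, 3, 8, 4, 5, 6, 7, 1]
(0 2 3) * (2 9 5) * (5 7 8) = [9, 1, 3, 0, 4, 2, 6, 8, 5, 7] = (0 9 7 8 5 2 3)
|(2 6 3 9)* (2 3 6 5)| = |(2 5)(3 9)| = 2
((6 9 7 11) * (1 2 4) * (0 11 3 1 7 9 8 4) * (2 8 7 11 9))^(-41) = ((0 9 2)(1 8 4 11 6 7 3))^(-41) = (0 9 2)(1 8 4 11 6 7 3)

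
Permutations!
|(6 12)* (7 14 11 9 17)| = 10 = |(6 12)(7 14 11 9 17)|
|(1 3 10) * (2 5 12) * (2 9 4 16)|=6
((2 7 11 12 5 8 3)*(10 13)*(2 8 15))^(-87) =(2 12)(3 8)(5 7)(10 13)(11 15)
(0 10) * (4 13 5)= (0 10)(4 13 5)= [10, 1, 2, 3, 13, 4, 6, 7, 8, 9, 0, 11, 12, 5]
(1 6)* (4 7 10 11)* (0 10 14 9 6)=(0 10 11 4 7 14 9 6 1)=[10, 0, 2, 3, 7, 5, 1, 14, 8, 6, 11, 4, 12, 13, 9]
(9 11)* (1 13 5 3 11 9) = (1 13 5 3 11) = [0, 13, 2, 11, 4, 3, 6, 7, 8, 9, 10, 1, 12, 5]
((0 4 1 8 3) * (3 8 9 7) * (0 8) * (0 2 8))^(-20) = (0 7 1)(3 9 4)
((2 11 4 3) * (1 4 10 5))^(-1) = (1 5 10 11 2 3 4)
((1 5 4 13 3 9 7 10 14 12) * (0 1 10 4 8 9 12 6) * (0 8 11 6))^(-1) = (0 14 10 12 3 13 4 7 9 8 6 11 5 1)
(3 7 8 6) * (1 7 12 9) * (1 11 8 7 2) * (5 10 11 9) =[0, 2, 1, 12, 4, 10, 3, 7, 6, 9, 11, 8, 5] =(1 2)(3 12 5 10 11 8 6)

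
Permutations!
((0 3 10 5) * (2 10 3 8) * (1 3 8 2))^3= (0 5 10 2)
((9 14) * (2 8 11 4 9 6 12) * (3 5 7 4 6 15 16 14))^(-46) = ((2 8 11 6 12)(3 5 7 4 9)(14 15 16))^(-46) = (2 12 6 11 8)(3 9 4 7 5)(14 16 15)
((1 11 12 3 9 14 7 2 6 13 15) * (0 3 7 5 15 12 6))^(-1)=(0 2 7 12 13 6 11 1 15 5 14 9 3)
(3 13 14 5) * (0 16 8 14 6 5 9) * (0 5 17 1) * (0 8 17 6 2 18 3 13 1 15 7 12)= (0 16 17 15 7 12)(1 8 14 9 5 13 2 18 3)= [16, 8, 18, 1, 4, 13, 6, 12, 14, 5, 10, 11, 0, 2, 9, 7, 17, 15, 3]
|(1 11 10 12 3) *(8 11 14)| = |(1 14 8 11 10 12 3)| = 7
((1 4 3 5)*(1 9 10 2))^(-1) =(1 2 10 9 5 3 4)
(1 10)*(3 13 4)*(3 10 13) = (1 13 4 10) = [0, 13, 2, 3, 10, 5, 6, 7, 8, 9, 1, 11, 12, 4]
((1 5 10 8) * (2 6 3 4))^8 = (10)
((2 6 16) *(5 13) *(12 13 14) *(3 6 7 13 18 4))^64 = (2 6 4 12 5 7 16 3 18 14 13)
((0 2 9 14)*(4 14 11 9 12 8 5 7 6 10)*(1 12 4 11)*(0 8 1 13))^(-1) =((0 2 4 14 8 5 7 6 10 11 9 13)(1 12))^(-1) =(0 13 9 11 10 6 7 5 8 14 4 2)(1 12)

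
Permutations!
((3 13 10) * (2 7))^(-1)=(2 7)(3 10 13)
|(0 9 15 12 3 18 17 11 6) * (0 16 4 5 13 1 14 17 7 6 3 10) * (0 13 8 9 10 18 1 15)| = 65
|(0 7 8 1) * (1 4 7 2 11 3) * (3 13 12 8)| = 10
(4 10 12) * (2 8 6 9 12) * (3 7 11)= (2 8 6 9 12 4 10)(3 7 11)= [0, 1, 8, 7, 10, 5, 9, 11, 6, 12, 2, 3, 4]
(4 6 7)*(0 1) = (0 1)(4 6 7) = [1, 0, 2, 3, 6, 5, 7, 4]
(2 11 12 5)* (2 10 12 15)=(2 11 15)(5 10 12)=[0, 1, 11, 3, 4, 10, 6, 7, 8, 9, 12, 15, 5, 13, 14, 2]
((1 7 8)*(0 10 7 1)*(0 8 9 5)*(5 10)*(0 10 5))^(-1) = ((5 10 7 9))^(-1) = (5 9 7 10)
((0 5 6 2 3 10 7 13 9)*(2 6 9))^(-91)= ((0 5 9)(2 3 10 7 13))^(-91)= (0 9 5)(2 13 7 10 3)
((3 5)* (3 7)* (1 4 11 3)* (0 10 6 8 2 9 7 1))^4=(0 2 10 9 6 7 8)(1 5 3 11 4)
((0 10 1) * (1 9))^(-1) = (0 1 9 10)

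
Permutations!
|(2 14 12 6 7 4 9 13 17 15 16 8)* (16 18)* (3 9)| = |(2 14 12 6 7 4 3 9 13 17 15 18 16 8)| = 14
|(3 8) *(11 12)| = |(3 8)(11 12)| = 2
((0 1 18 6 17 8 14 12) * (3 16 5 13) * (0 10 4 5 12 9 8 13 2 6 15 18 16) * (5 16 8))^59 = ((0 1 8 14 9 5 2 6 17 13 3)(4 16 12 10)(15 18))^59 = (0 9 17 1 5 13 8 2 3 14 6)(4 10 12 16)(15 18)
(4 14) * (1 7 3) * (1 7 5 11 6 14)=(1 5 11 6 14 4)(3 7)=[0, 5, 2, 7, 1, 11, 14, 3, 8, 9, 10, 6, 12, 13, 4]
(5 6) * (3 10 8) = [0, 1, 2, 10, 4, 6, 5, 7, 3, 9, 8] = (3 10 8)(5 6)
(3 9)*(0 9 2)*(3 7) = (0 9 7 3 2) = [9, 1, 0, 2, 4, 5, 6, 3, 8, 7]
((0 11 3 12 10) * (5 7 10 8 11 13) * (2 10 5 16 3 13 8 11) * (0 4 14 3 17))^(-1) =((0 8 2 10 4 14 3 12 11 13 16 17)(5 7))^(-1) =(0 17 16 13 11 12 3 14 4 10 2 8)(5 7)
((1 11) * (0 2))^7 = (0 2)(1 11)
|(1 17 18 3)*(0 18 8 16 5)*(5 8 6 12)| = 8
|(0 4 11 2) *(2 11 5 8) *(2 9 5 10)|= |(11)(0 4 10 2)(5 8 9)|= 12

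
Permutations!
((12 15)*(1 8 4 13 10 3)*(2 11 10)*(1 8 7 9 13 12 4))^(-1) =(1 8 3 10 11 2 13 9 7)(4 15 12)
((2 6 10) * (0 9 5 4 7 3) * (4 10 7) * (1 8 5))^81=(0 9 1 8 5 10 2 6 7 3)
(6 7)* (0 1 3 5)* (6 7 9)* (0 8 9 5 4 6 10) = [1, 3, 2, 4, 6, 8, 5, 7, 9, 10, 0] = (0 1 3 4 6 5 8 9 10)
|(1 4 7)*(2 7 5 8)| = |(1 4 5 8 2 7)| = 6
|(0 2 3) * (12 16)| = |(0 2 3)(12 16)| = 6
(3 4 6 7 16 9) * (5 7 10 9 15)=(3 4 6 10 9)(5 7 16 15)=[0, 1, 2, 4, 6, 7, 10, 16, 8, 3, 9, 11, 12, 13, 14, 5, 15]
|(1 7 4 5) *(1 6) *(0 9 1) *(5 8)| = |(0 9 1 7 4 8 5 6)| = 8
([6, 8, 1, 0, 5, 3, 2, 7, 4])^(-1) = (0 3 5 4 8 1 2 6)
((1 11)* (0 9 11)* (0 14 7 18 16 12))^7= (0 16 7 1 9 12 18 14 11)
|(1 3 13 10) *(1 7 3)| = 4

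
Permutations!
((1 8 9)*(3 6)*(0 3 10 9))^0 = (10)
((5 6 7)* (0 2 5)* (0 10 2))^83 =(2 7 5 10 6)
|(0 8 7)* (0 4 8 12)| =6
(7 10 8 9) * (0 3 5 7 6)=(0 3 5 7 10 8 9 6)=[3, 1, 2, 5, 4, 7, 0, 10, 9, 6, 8]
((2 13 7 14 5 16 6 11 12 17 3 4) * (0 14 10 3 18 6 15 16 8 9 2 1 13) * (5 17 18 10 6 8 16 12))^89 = (0 15 13 14 12 7 17 18 6 10 8 11 3 9 5 4 2 16 1)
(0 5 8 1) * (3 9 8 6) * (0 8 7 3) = (0 5 6)(1 8)(3 9 7) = [5, 8, 2, 9, 4, 6, 0, 3, 1, 7]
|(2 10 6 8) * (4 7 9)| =|(2 10 6 8)(4 7 9)| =12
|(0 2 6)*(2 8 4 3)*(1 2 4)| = 10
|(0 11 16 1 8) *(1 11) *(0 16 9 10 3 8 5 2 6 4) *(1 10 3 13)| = |(0 10 13 1 5 2 6 4)(3 8 16 11 9)| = 40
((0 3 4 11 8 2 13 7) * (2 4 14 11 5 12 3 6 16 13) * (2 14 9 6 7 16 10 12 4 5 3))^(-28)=(16)(2 4 12 5 10 8 6 11 9 14 3)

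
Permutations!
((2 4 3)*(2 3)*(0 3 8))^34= (0 3 8)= ((0 3 8)(2 4))^34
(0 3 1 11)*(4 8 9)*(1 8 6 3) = (0 1 11)(3 8 9 4 6) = [1, 11, 2, 8, 6, 5, 3, 7, 9, 4, 10, 0]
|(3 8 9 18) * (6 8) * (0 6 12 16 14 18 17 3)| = |(0 6 8 9 17 3 12 16 14 18)| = 10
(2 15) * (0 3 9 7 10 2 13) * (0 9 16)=(0 3 16)(2 15 13 9 7 10)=[3, 1, 15, 16, 4, 5, 6, 10, 8, 7, 2, 11, 12, 9, 14, 13, 0]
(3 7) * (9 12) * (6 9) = [0, 1, 2, 7, 4, 5, 9, 3, 8, 12, 10, 11, 6] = (3 7)(6 9 12)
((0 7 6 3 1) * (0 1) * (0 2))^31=(0 7 6 3 2)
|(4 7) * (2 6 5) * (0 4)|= 3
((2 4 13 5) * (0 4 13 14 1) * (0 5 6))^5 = (0 2 14 6 5 4 13 1)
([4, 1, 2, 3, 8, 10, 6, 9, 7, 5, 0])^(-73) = [9, 1, 2, 3, 5, 8, 6, 0, 10, 4, 7]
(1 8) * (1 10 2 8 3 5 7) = (1 3 5 7)(2 8 10) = [0, 3, 8, 5, 4, 7, 6, 1, 10, 9, 2]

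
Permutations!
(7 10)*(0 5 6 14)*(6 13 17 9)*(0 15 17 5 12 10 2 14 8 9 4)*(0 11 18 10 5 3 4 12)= (2 14 15 17 12 5 13 3 4 11 18 10 7)(6 8 9)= [0, 1, 14, 4, 11, 13, 8, 2, 9, 6, 7, 18, 5, 3, 15, 17, 16, 12, 10]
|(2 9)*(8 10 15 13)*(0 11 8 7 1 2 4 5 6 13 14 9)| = |(0 11 8 10 15 14 9 4 5 6 13 7 1 2)| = 14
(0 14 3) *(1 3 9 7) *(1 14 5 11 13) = (0 5 11 13 1 3)(7 14 9) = [5, 3, 2, 0, 4, 11, 6, 14, 8, 7, 10, 13, 12, 1, 9]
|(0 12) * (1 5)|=2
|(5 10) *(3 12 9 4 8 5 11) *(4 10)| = |(3 12 9 10 11)(4 8 5)| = 15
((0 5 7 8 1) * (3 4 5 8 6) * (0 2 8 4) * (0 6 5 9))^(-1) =((0 4 9)(1 2 8)(3 6)(5 7))^(-1) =(0 9 4)(1 8 2)(3 6)(5 7)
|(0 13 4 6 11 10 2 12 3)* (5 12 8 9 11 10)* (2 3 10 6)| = |(0 13 4 2 8 9 11 5 12 10 3)| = 11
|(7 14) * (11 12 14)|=4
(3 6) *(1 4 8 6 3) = (1 4 8 6) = [0, 4, 2, 3, 8, 5, 1, 7, 6]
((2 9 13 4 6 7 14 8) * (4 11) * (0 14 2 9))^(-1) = ((0 14 8 9 13 11 4 6 7 2))^(-1) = (0 2 7 6 4 11 13 9 8 14)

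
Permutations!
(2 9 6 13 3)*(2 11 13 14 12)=[0, 1, 9, 11, 4, 5, 14, 7, 8, 6, 10, 13, 2, 3, 12]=(2 9 6 14 12)(3 11 13)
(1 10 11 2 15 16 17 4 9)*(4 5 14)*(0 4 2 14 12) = (0 4 9 1 10 11 14 2 15 16 17 5 12) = [4, 10, 15, 3, 9, 12, 6, 7, 8, 1, 11, 14, 0, 13, 2, 16, 17, 5]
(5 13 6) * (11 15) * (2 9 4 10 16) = [0, 1, 9, 3, 10, 13, 5, 7, 8, 4, 16, 15, 12, 6, 14, 11, 2] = (2 9 4 10 16)(5 13 6)(11 15)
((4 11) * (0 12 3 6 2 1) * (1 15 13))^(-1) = (0 1 13 15 2 6 3 12)(4 11) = ((0 12 3 6 2 15 13 1)(4 11))^(-1)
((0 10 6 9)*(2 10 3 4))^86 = ((0 3 4 2 10 6 9))^86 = (0 4 10 9 3 2 6)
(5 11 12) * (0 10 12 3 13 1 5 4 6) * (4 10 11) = (0 11 3 13 1 5 4 6)(10 12) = [11, 5, 2, 13, 6, 4, 0, 7, 8, 9, 12, 3, 10, 1]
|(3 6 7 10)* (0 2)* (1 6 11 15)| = |(0 2)(1 6 7 10 3 11 15)| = 14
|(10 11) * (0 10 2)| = 4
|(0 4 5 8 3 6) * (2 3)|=7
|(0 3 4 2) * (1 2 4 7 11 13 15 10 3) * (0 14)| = |(0 1 2 14)(3 7 11 13 15 10)| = 12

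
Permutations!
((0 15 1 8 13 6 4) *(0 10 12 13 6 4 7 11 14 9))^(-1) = ((0 15 1 8 6 7 11 14 9)(4 10 12 13))^(-1) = (0 9 14 11 7 6 8 1 15)(4 13 12 10)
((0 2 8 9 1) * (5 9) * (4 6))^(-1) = (0 1 9 5 8 2)(4 6)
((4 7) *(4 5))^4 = ((4 7 5))^4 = (4 7 5)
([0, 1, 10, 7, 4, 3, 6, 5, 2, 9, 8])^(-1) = (2 8 10)(3 5 7)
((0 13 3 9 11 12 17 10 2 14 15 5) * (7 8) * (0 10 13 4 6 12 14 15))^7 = (0 9 17 4 11 13 6 14 3 12)(2 10 5 15)(7 8)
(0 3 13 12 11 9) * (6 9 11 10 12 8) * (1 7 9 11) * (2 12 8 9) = (0 3 13 9)(1 7 2 12 10 8 6 11) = [3, 7, 12, 13, 4, 5, 11, 2, 6, 0, 8, 1, 10, 9]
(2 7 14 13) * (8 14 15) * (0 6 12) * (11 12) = (0 6 11 12)(2 7 15 8 14 13) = [6, 1, 7, 3, 4, 5, 11, 15, 14, 9, 10, 12, 0, 2, 13, 8]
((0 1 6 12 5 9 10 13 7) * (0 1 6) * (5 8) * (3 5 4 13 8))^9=(0 13 10 3)(1 4 9 12)(5 6 7 8)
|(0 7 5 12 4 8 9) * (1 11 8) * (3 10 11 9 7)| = 11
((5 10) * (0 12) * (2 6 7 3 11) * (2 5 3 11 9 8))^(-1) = ((0 12)(2 6 7 11 5 10 3 9 8))^(-1) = (0 12)(2 8 9 3 10 5 11 7 6)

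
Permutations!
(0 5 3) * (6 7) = [5, 1, 2, 0, 4, 3, 7, 6] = (0 5 3)(6 7)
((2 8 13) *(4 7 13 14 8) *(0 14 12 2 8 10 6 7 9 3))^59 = (0 3 9 4 2 12 8 13 7 6 10 14)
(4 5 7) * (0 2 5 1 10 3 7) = [2, 10, 5, 7, 1, 0, 6, 4, 8, 9, 3] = (0 2 5)(1 10 3 7 4)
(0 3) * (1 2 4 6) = (0 3)(1 2 4 6) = [3, 2, 4, 0, 6, 5, 1]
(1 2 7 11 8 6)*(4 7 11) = (1 2 11 8 6)(4 7) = [0, 2, 11, 3, 7, 5, 1, 4, 6, 9, 10, 8]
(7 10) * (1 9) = (1 9)(7 10) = [0, 9, 2, 3, 4, 5, 6, 10, 8, 1, 7]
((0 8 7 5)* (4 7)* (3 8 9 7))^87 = (0 5 7 9)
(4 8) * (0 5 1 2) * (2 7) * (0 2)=[5, 7, 2, 3, 8, 1, 6, 0, 4]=(0 5 1 7)(4 8)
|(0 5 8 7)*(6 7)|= |(0 5 8 6 7)|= 5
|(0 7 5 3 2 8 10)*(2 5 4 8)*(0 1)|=6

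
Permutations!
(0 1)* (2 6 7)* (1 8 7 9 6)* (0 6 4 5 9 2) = (0 8 7)(1 6 2)(4 5 9) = [8, 6, 1, 3, 5, 9, 2, 0, 7, 4]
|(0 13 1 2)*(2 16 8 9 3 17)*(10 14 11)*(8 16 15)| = |(0 13 1 15 8 9 3 17 2)(10 14 11)| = 9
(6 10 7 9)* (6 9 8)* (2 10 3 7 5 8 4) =(2 10 5 8 6 3 7 4) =[0, 1, 10, 7, 2, 8, 3, 4, 6, 9, 5]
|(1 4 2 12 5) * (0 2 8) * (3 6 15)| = 21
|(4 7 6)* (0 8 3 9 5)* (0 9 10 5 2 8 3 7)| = |(0 3 10 5 9 2 8 7 6 4)| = 10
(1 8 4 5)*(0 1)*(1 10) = [10, 8, 2, 3, 5, 0, 6, 7, 4, 9, 1] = (0 10 1 8 4 5)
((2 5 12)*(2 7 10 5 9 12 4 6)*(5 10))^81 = ((2 9 12 7 5 4 6))^81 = (2 5 9 4 12 6 7)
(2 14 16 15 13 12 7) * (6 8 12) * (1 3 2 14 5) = [0, 3, 5, 2, 4, 1, 8, 14, 12, 9, 10, 11, 7, 6, 16, 13, 15] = (1 3 2 5)(6 8 12 7 14 16 15 13)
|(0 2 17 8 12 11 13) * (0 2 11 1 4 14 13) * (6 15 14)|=|(0 11)(1 4 6 15 14 13 2 17 8 12)|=10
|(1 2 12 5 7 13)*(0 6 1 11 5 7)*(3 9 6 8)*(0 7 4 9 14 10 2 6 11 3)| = 22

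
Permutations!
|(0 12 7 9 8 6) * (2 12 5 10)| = 9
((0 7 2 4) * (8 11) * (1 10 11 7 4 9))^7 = ((0 4)(1 10 11 8 7 2 9))^7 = (11)(0 4)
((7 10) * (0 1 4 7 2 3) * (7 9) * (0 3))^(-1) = (0 2 10 7 9 4 1)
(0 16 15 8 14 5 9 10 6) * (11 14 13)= (0 16 15 8 13 11 14 5 9 10 6)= [16, 1, 2, 3, 4, 9, 0, 7, 13, 10, 6, 14, 12, 11, 5, 8, 15]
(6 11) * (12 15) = (6 11)(12 15) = [0, 1, 2, 3, 4, 5, 11, 7, 8, 9, 10, 6, 15, 13, 14, 12]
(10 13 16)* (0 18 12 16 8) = [18, 1, 2, 3, 4, 5, 6, 7, 0, 9, 13, 11, 16, 8, 14, 15, 10, 17, 12] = (0 18 12 16 10 13 8)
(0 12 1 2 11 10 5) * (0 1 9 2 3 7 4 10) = (0 12 9 2 11)(1 3 7 4 10 5) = [12, 3, 11, 7, 10, 1, 6, 4, 8, 2, 5, 0, 9]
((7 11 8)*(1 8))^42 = ((1 8 7 11))^42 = (1 7)(8 11)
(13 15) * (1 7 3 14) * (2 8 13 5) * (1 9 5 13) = (1 7 3 14 9 5 2 8)(13 15) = [0, 7, 8, 14, 4, 2, 6, 3, 1, 5, 10, 11, 12, 15, 9, 13]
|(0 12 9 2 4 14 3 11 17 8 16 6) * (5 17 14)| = |(0 12 9 2 4 5 17 8 16 6)(3 11 14)| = 30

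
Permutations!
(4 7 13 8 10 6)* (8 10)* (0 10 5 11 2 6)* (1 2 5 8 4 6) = [10, 2, 1, 3, 7, 11, 6, 13, 4, 9, 0, 5, 12, 8] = (0 10)(1 2)(4 7 13 8)(5 11)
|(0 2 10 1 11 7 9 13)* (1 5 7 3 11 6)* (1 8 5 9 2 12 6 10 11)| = 13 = |(0 12 6 8 5 7 2 11 3 1 10 9 13)|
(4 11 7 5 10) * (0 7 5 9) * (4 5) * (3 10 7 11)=(0 11 4 3 10 5 7 9)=[11, 1, 2, 10, 3, 7, 6, 9, 8, 0, 5, 4]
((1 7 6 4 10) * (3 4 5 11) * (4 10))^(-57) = (1 10 3 11 5 6 7)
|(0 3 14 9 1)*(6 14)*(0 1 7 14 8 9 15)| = 8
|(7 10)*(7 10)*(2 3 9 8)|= 4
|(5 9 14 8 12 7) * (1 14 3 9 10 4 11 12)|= |(1 14 8)(3 9)(4 11 12 7 5 10)|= 6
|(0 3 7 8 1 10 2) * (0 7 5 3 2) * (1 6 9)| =|(0 2 7 8 6 9 1 10)(3 5)| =8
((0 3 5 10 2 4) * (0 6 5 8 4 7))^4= ((0 3 8 4 6 5 10 2 7))^4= (0 6 7 4 2 8 10 3 5)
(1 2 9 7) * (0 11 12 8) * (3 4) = (0 11 12 8)(1 2 9 7)(3 4) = [11, 2, 9, 4, 3, 5, 6, 1, 0, 7, 10, 12, 8]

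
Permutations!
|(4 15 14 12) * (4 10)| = 5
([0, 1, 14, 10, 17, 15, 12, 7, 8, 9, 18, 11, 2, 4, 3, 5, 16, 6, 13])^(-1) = [0, 1, 12, 14, 13, 15, 17, 7, 8, 9, 3, 11, 6, 18, 2, 5, 16, 4, 10]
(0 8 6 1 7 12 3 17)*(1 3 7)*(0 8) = [0, 1, 2, 17, 4, 5, 3, 12, 6, 9, 10, 11, 7, 13, 14, 15, 16, 8] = (3 17 8 6)(7 12)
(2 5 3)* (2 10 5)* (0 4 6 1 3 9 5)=(0 4 6 1 3 10)(5 9)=[4, 3, 2, 10, 6, 9, 1, 7, 8, 5, 0]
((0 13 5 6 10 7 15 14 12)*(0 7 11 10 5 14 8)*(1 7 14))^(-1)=(0 8 15 7 1 13)(5 6)(10 11)(12 14)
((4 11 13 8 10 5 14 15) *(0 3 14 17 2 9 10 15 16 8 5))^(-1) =((0 3 14 16 8 15 4 11 13 5 17 2 9 10))^(-1) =(0 10 9 2 17 5 13 11 4 15 8 16 14 3)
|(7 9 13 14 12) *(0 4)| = |(0 4)(7 9 13 14 12)| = 10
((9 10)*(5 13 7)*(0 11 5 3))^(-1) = ((0 11 5 13 7 3)(9 10))^(-1) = (0 3 7 13 5 11)(9 10)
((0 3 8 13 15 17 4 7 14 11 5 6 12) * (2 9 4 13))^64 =((0 3 8 2 9 4 7 14 11 5 6 12)(13 15 17))^64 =(0 9 11)(2 14 12)(3 4 5)(6 8 7)(13 15 17)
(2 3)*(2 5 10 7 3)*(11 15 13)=(3 5 10 7)(11 15 13)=[0, 1, 2, 5, 4, 10, 6, 3, 8, 9, 7, 15, 12, 11, 14, 13]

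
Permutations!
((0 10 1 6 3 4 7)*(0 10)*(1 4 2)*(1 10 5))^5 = ((1 6 3 2 10 4 7 5))^5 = (1 4 3 5 10 6 7 2)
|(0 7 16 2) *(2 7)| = |(0 2)(7 16)| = 2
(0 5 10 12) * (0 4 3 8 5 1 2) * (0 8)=[1, 2, 8, 0, 3, 10, 6, 7, 5, 9, 12, 11, 4]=(0 1 2 8 5 10 12 4 3)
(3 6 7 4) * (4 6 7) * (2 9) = (2 9)(3 7 6 4) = [0, 1, 9, 7, 3, 5, 4, 6, 8, 2]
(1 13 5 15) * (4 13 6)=(1 6 4 13 5 15)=[0, 6, 2, 3, 13, 15, 4, 7, 8, 9, 10, 11, 12, 5, 14, 1]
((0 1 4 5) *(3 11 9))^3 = ((0 1 4 5)(3 11 9))^3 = (11)(0 5 4 1)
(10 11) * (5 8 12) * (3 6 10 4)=(3 6 10 11 4)(5 8 12)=[0, 1, 2, 6, 3, 8, 10, 7, 12, 9, 11, 4, 5]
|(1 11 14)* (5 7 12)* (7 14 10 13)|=8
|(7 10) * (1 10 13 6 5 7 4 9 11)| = |(1 10 4 9 11)(5 7 13 6)| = 20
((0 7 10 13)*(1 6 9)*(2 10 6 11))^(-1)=((0 7 6 9 1 11 2 10 13))^(-1)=(0 13 10 2 11 1 9 6 7)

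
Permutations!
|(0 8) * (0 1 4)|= |(0 8 1 4)|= 4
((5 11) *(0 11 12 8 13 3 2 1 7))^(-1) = ((0 11 5 12 8 13 3 2 1 7))^(-1) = (0 7 1 2 3 13 8 12 5 11)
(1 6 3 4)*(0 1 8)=(0 1 6 3 4 8)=[1, 6, 2, 4, 8, 5, 3, 7, 0]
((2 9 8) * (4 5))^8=((2 9 8)(4 5))^8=(2 8 9)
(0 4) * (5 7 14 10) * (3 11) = (0 4)(3 11)(5 7 14 10) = [4, 1, 2, 11, 0, 7, 6, 14, 8, 9, 5, 3, 12, 13, 10]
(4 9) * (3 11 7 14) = (3 11 7 14)(4 9) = [0, 1, 2, 11, 9, 5, 6, 14, 8, 4, 10, 7, 12, 13, 3]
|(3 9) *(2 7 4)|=6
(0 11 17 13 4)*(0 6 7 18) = (0 11 17 13 4 6 7 18) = [11, 1, 2, 3, 6, 5, 7, 18, 8, 9, 10, 17, 12, 4, 14, 15, 16, 13, 0]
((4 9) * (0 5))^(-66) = (9)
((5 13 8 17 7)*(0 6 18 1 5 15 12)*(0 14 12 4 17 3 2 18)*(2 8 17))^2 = ((0 6)(1 5 13 17 7 15 4 2 18)(3 8)(12 14))^2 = (1 13 7 4 18 5 17 15 2)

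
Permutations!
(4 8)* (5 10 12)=(4 8)(5 10 12)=[0, 1, 2, 3, 8, 10, 6, 7, 4, 9, 12, 11, 5]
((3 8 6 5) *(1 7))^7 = (1 7)(3 5 6 8)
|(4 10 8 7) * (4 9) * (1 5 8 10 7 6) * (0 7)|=|(10)(0 7 9 4)(1 5 8 6)|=4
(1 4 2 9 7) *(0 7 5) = [7, 4, 9, 3, 2, 0, 6, 1, 8, 5] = (0 7 1 4 2 9 5)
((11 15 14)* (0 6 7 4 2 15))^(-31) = (0 6 7 4 2 15 14 11)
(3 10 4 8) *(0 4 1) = (0 4 8 3 10 1) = [4, 0, 2, 10, 8, 5, 6, 7, 3, 9, 1]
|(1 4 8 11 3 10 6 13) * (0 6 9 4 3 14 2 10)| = |(0 6 13 1 3)(2 10 9 4 8 11 14)| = 35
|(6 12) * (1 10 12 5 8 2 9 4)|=9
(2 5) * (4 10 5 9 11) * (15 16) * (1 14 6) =(1 14 6)(2 9 11 4 10 5)(15 16) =[0, 14, 9, 3, 10, 2, 1, 7, 8, 11, 5, 4, 12, 13, 6, 16, 15]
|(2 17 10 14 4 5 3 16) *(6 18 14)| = 10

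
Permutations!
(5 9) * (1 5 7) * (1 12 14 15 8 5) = (5 9 7 12 14 15 8) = [0, 1, 2, 3, 4, 9, 6, 12, 5, 7, 10, 11, 14, 13, 15, 8]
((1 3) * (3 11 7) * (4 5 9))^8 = (11)(4 9 5)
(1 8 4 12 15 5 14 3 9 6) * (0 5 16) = (0 5 14 3 9 6 1 8 4 12 15 16) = [5, 8, 2, 9, 12, 14, 1, 7, 4, 6, 10, 11, 15, 13, 3, 16, 0]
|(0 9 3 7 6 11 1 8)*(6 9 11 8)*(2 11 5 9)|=10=|(0 5 9 3 7 2 11 1 6 8)|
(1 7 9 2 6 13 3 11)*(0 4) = (0 4)(1 7 9 2 6 13 3 11) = [4, 7, 6, 11, 0, 5, 13, 9, 8, 2, 10, 1, 12, 3]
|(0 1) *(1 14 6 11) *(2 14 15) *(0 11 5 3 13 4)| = 18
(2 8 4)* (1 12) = (1 12)(2 8 4) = [0, 12, 8, 3, 2, 5, 6, 7, 4, 9, 10, 11, 1]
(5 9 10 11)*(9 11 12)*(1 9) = [0, 9, 2, 3, 4, 11, 6, 7, 8, 10, 12, 5, 1] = (1 9 10 12)(5 11)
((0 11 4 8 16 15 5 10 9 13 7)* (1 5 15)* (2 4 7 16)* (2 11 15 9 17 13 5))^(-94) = ((0 15 9 5 10 17 13 16 1 2 4 8 11 7))^(-94) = (0 10 1 11 9 13 4)(2 7 5 16 8 15 17)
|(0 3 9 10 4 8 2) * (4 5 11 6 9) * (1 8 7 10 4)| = |(0 3 1 8 2)(4 7 10 5 11 6 9)| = 35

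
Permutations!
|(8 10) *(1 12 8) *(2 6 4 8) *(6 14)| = 8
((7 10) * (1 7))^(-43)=(1 10 7)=((1 7 10))^(-43)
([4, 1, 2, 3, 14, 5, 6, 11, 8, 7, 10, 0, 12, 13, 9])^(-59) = [4, 1, 2, 3, 14, 5, 6, 11, 8, 7, 10, 0, 12, 13, 9]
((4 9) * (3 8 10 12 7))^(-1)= (3 7 12 10 8)(4 9)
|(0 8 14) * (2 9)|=|(0 8 14)(2 9)|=6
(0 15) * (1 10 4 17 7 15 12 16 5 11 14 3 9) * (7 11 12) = (0 7 15)(1 10 4 17 11 14 3 9)(5 12 16) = [7, 10, 2, 9, 17, 12, 6, 15, 8, 1, 4, 14, 16, 13, 3, 0, 5, 11]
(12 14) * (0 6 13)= (0 6 13)(12 14)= [6, 1, 2, 3, 4, 5, 13, 7, 8, 9, 10, 11, 14, 0, 12]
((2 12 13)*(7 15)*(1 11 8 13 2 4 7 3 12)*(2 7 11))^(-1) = (1 2)(3 15 7 12)(4 13 8 11)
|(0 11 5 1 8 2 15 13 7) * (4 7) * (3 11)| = 11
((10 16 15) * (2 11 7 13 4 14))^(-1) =((2 11 7 13 4 14)(10 16 15))^(-1) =(2 14 4 13 7 11)(10 15 16)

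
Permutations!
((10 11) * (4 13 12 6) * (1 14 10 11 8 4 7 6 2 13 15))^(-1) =((1 14 10 8 4 15)(2 13 12)(6 7))^(-1) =(1 15 4 8 10 14)(2 12 13)(6 7)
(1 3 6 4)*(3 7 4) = (1 7 4)(3 6) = [0, 7, 2, 6, 1, 5, 3, 4]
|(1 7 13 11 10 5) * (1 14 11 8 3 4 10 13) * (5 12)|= |(1 7)(3 4 10 12 5 14 11 13 8)|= 18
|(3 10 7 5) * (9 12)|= 4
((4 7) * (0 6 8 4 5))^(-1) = (0 5 7 4 8 6) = ((0 6 8 4 7 5))^(-1)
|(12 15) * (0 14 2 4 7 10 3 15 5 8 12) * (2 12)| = 11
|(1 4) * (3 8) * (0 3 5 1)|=6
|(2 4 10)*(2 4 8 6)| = 6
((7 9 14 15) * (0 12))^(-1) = ((0 12)(7 9 14 15))^(-1) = (0 12)(7 15 14 9)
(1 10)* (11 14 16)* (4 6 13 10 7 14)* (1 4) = (1 7 14 16 11)(4 6 13 10) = [0, 7, 2, 3, 6, 5, 13, 14, 8, 9, 4, 1, 12, 10, 16, 15, 11]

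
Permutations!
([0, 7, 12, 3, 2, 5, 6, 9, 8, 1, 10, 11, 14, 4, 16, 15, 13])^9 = (2 16)(4 14)(12 13)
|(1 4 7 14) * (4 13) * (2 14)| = 6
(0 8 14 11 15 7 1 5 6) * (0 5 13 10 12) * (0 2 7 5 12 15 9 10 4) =(0 8 14 11 9 10 15 5 6 12 2 7 1 13 4) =[8, 13, 7, 3, 0, 6, 12, 1, 14, 10, 15, 9, 2, 4, 11, 5]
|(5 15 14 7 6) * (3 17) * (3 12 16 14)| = 9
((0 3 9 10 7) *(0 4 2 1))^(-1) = (0 1 2 4 7 10 9 3) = ((0 3 9 10 7 4 2 1))^(-1)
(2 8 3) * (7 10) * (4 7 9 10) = (2 8 3)(4 7)(9 10) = [0, 1, 8, 2, 7, 5, 6, 4, 3, 10, 9]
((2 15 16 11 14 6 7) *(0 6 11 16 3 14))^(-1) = (16)(0 11 14 3 15 2 7 6)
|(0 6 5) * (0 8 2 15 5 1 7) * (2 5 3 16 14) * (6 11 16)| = 10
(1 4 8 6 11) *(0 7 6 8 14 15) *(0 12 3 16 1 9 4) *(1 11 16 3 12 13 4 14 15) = (0 7 6 16 11 9 14 1)(4 15 13) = [7, 0, 2, 3, 15, 5, 16, 6, 8, 14, 10, 9, 12, 4, 1, 13, 11]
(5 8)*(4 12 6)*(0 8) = (0 8 5)(4 12 6) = [8, 1, 2, 3, 12, 0, 4, 7, 5, 9, 10, 11, 6]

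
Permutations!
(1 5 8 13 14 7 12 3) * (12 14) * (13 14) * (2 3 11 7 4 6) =(1 5 8 14 4 6 2 3)(7 13 12 11) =[0, 5, 3, 1, 6, 8, 2, 13, 14, 9, 10, 7, 11, 12, 4]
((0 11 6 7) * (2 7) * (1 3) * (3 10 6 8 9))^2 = ((0 11 8 9 3 1 10 6 2 7))^2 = (0 8 3 10 2)(1 6 7 11 9)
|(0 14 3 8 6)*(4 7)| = 10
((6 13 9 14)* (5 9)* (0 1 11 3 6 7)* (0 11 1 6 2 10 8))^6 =(0 7)(2 5)(3 13)(6 11)(8 14)(9 10)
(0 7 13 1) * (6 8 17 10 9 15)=(0 7 13 1)(6 8 17 10 9 15)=[7, 0, 2, 3, 4, 5, 8, 13, 17, 15, 9, 11, 12, 1, 14, 6, 16, 10]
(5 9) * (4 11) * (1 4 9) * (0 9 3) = (0 9 5 1 4 11 3) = [9, 4, 2, 0, 11, 1, 6, 7, 8, 5, 10, 3]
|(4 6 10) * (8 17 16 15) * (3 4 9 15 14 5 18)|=|(3 4 6 10 9 15 8 17 16 14 5 18)|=12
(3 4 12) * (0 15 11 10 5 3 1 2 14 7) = (0 15 11 10 5 3 4 12 1 2 14 7) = [15, 2, 14, 4, 12, 3, 6, 0, 8, 9, 5, 10, 1, 13, 7, 11]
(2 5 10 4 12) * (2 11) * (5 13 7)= (2 13 7 5 10 4 12 11)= [0, 1, 13, 3, 12, 10, 6, 5, 8, 9, 4, 2, 11, 7]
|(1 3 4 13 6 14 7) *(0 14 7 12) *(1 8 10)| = |(0 14 12)(1 3 4 13 6 7 8 10)| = 24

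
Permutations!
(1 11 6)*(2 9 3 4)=(1 11 6)(2 9 3 4)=[0, 11, 9, 4, 2, 5, 1, 7, 8, 3, 10, 6]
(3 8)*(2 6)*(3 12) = (2 6)(3 8 12) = [0, 1, 6, 8, 4, 5, 2, 7, 12, 9, 10, 11, 3]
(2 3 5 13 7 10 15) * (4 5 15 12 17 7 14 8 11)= (2 3 15)(4 5 13 14 8 11)(7 10 12 17)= [0, 1, 3, 15, 5, 13, 6, 10, 11, 9, 12, 4, 17, 14, 8, 2, 16, 7]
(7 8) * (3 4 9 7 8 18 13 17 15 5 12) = (3 4 9 7 18 13 17 15 5 12) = [0, 1, 2, 4, 9, 12, 6, 18, 8, 7, 10, 11, 3, 17, 14, 5, 16, 15, 13]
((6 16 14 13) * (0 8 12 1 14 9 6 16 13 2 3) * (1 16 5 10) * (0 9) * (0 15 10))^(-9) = ((0 8 12 16 15 10 1 14 2 3 9 6 13 5))^(-9) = (0 10 9 8 1 6 12 14 13 16 2 5 15 3)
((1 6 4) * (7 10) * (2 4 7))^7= (1 6 7 10 2 4)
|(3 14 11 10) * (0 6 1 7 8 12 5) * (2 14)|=|(0 6 1 7 8 12 5)(2 14 11 10 3)|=35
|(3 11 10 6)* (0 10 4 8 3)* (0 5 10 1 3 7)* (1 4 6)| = 12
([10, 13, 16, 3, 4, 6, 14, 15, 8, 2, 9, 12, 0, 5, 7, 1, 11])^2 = (0 9 16 12 10 2 11)(1 5 14 15 13 6 7)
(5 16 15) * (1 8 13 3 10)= (1 8 13 3 10)(5 16 15)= [0, 8, 2, 10, 4, 16, 6, 7, 13, 9, 1, 11, 12, 3, 14, 5, 15]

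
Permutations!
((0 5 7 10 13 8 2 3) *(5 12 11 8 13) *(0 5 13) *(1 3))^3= (0 8 3 10 12 2 5 13 11 1 7)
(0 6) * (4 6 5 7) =[5, 1, 2, 3, 6, 7, 0, 4] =(0 5 7 4 6)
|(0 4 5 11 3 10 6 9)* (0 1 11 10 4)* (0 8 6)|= 10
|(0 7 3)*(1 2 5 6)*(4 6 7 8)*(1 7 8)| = 9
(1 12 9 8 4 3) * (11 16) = (1 12 9 8 4 3)(11 16) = [0, 12, 2, 1, 3, 5, 6, 7, 4, 8, 10, 16, 9, 13, 14, 15, 11]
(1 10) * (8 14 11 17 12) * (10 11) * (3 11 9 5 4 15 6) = (1 9 5 4 15 6 3 11 17 12 8 14 10) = [0, 9, 2, 11, 15, 4, 3, 7, 14, 5, 1, 17, 8, 13, 10, 6, 16, 12]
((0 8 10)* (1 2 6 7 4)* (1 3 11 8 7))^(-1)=(0 10 8 11 3 4 7)(1 6 2)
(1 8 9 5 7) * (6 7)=(1 8 9 5 6 7)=[0, 8, 2, 3, 4, 6, 7, 1, 9, 5]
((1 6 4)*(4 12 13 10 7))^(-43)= (1 4 7 10 13 12 6)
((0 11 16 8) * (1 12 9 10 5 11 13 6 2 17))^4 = (0 17 10 8 2 9 16 6 12 11 13 1 5) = ((0 13 6 2 17 1 12 9 10 5 11 16 8))^4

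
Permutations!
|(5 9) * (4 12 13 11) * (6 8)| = 4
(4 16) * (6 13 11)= (4 16)(6 13 11)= [0, 1, 2, 3, 16, 5, 13, 7, 8, 9, 10, 6, 12, 11, 14, 15, 4]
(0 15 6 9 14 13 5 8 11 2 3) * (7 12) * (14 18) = (0 15 6 9 18 14 13 5 8 11 2 3)(7 12) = [15, 1, 3, 0, 4, 8, 9, 12, 11, 18, 10, 2, 7, 5, 13, 6, 16, 17, 14]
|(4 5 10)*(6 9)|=6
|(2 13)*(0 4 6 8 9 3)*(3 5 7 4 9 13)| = 10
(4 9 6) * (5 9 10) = (4 10 5 9 6) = [0, 1, 2, 3, 10, 9, 4, 7, 8, 6, 5]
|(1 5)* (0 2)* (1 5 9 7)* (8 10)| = |(0 2)(1 9 7)(8 10)| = 6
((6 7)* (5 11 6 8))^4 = (5 8 7 6 11)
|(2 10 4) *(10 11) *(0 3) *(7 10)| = |(0 3)(2 11 7 10 4)| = 10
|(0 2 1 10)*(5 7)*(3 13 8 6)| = |(0 2 1 10)(3 13 8 6)(5 7)| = 4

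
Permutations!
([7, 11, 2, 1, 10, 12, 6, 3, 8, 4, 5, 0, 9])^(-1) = [11, 3, 2, 7, 9, 10, 6, 0, 8, 12, 4, 1, 5]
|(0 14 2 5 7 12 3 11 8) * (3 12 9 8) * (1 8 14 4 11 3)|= 5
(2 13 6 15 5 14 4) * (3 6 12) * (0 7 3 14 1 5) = (0 7 3 6 15)(1 5)(2 13 12 14 4) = [7, 5, 13, 6, 2, 1, 15, 3, 8, 9, 10, 11, 14, 12, 4, 0]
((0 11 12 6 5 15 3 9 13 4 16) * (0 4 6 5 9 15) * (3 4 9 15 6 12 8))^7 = (0 16 8 13 6 5 4 11 9 3 12 15)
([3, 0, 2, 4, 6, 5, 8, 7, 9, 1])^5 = (0 9 6 3 1 8 4)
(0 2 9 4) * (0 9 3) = (0 2 3)(4 9) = [2, 1, 3, 0, 9, 5, 6, 7, 8, 4]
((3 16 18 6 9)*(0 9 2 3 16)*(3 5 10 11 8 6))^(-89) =((0 9 16 18 3)(2 5 10 11 8 6))^(-89) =(0 9 16 18 3)(2 5 10 11 8 6)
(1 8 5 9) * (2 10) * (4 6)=(1 8 5 9)(2 10)(4 6)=[0, 8, 10, 3, 6, 9, 4, 7, 5, 1, 2]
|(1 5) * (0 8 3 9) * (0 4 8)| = |(1 5)(3 9 4 8)| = 4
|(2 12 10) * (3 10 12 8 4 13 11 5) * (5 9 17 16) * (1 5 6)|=13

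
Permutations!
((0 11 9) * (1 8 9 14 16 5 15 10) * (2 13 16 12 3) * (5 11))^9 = (0 15 1 9 5 10 8)(2 16 14 3 13 11 12)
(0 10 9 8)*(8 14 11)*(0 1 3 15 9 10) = (1 3 15 9 14 11 8) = [0, 3, 2, 15, 4, 5, 6, 7, 1, 14, 10, 8, 12, 13, 11, 9]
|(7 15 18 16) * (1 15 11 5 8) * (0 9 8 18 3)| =|(0 9 8 1 15 3)(5 18 16 7 11)| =30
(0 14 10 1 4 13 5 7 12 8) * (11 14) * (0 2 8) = [11, 4, 8, 3, 13, 7, 6, 12, 2, 9, 1, 14, 0, 5, 10] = (0 11 14 10 1 4 13 5 7 12)(2 8)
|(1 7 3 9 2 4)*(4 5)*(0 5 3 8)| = 6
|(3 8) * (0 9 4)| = 6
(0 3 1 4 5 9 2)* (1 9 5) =(0 3 9 2)(1 4) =[3, 4, 0, 9, 1, 5, 6, 7, 8, 2]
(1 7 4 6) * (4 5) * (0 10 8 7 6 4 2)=[10, 6, 0, 3, 4, 2, 1, 5, 7, 9, 8]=(0 10 8 7 5 2)(1 6)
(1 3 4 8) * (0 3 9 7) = (0 3 4 8 1 9 7) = [3, 9, 2, 4, 8, 5, 6, 0, 1, 7]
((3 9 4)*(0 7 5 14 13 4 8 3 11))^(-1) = ((0 7 5 14 13 4 11)(3 9 8))^(-1) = (0 11 4 13 14 5 7)(3 8 9)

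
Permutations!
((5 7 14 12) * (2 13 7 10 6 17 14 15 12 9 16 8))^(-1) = (2 8 16 9 14 17 6 10 5 12 15 7 13)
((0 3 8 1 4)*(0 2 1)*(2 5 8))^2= (0 2 4 8 3 1 5)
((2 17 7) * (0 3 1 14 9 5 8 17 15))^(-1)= ((0 3 1 14 9 5 8 17 7 2 15))^(-1)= (0 15 2 7 17 8 5 9 14 1 3)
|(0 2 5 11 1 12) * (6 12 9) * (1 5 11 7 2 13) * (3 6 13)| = 12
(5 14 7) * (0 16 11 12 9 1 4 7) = [16, 4, 2, 3, 7, 14, 6, 5, 8, 1, 10, 12, 9, 13, 0, 15, 11] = (0 16 11 12 9 1 4 7 5 14)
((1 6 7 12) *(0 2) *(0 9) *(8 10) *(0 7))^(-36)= (0 6 1 12 7 9 2)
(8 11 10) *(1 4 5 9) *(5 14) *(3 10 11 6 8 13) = [0, 4, 2, 10, 14, 9, 8, 7, 6, 1, 13, 11, 12, 3, 5] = (1 4 14 5 9)(3 10 13)(6 8)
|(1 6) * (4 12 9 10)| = 4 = |(1 6)(4 12 9 10)|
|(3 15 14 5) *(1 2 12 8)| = |(1 2 12 8)(3 15 14 5)| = 4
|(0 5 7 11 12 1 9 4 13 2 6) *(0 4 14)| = 8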